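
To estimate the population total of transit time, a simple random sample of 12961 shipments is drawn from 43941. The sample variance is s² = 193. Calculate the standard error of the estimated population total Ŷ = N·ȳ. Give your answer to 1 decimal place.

4502.3

Var(Ŷ) = N²·Var(ȳ) = N²·(1 − n/N)·s²/n.
f = 12961/43941 = 0.29496370; Var(ȳ) = 0.70503630·193/12961 = 0.010498573.
Var(Ŷ) = 43941² · 0.010498573 = 2.0270765 × 10^7.
SE(Ŷ) = √(2.0270765 × 10^7) = 4502.3.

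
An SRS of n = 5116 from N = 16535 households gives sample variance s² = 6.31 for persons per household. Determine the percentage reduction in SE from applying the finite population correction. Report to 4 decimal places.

f = n/N = 5116/16535 = 0.30940429.
SE_no-fpc = √(s²/n) = 0.035119588; SE_fpc = √((1−f)s²/n) = 0.029185111.
Ratio = √(1−f) = 0.83102088. Reduction = 100·(1 − 0.83102088) = 16.8979%.

16.8979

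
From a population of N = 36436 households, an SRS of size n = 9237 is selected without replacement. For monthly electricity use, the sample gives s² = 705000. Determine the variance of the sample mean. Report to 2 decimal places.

Under SRS without replacement, Var(ȳ) = (1 − f)·s²/n with f = n/N = 9237/36436 = 0.25351301.
Var(ȳ) = (1 − 0.25351301)·705000/9237 = 0.74648699·76.323482 = 56.974486.

56.97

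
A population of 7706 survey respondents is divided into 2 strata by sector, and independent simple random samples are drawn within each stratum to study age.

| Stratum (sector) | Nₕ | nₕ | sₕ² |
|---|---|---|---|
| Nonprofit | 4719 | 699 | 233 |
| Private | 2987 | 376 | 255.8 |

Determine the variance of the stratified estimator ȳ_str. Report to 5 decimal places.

Var(ȳ_str) = Σₕ Wₕ²(1 − fₕ)sₕ²/nₕ with Wₕ = Nₕ/N, N = 7706.
Nonprofit: Wₕ = 0.61237996; term = 0.61237996²·(1 − 0.14812460)·233/699 = 0.10648704.
Private: Wₕ = 0.38762004; term = 0.38762004²·(1 − 0.12587881)·255.8/376 = 0.089350457.
Sum = 0.1958375.

0.19584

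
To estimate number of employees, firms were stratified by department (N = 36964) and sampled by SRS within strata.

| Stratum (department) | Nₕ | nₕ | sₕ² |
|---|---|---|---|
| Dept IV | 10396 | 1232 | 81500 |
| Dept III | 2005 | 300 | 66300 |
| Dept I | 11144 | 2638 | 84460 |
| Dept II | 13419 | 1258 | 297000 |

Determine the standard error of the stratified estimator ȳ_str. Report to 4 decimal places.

Var(ȳ_str) = Σₕ Wₕ²(1 − fₕ)sₕ²/nₕ with Wₕ = Nₕ/N, N = 36964.
Dept IV: Wₕ = 0.28124662; term = 0.28124662²·(1 − 0.11850712)·81500/1232 = 4.612542.
Dept III: Wₕ = 0.05424197; term = 0.05424197²·(1 − 0.14962594)·66300/300 = 0.55293376.
Dept I: Wₕ = 0.30148252; term = 0.30148252²·(1 − 0.23671931)·84460/2638 = 2.2211856.
Dept II: Wₕ = 0.36302889; term = 0.36302889²·(1 − 0.09374767)·297000/1258 = 28.197287.
Sum = 35.583948.
SE = √(35.583948) = 5.9652.

5.9652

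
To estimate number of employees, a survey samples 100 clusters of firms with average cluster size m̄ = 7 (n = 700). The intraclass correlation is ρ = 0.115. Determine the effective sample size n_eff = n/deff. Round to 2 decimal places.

deff = 1 + (7 − 1)·0.115 = 1 + 0.69 = 1.69.
n_eff = 700 / 1.69 = 414.20.

414.20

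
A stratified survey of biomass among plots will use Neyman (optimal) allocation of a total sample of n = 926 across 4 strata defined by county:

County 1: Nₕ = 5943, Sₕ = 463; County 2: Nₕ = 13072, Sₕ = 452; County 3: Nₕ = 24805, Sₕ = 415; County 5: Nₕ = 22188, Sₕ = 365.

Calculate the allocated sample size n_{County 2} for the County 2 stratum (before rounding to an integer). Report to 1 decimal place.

202.2

Neyman allocation: nₕ = n·NₕSₕ / Σⱼ NⱼSⱼ.
Σ NⱼSⱼ = 5943·463 + 13072·452 + 24805·415 + 22188·365 = 2.7052848 × 10^7.
n_{County 2} = 926·13072·452 / (2.7052848 × 10^7) = 202.2.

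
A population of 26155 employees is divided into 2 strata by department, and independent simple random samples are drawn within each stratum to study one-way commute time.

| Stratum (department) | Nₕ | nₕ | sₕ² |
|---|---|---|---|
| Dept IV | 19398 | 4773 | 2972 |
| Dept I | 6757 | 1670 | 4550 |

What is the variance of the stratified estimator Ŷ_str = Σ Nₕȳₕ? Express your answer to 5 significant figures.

Var(Ŷ_str) = Σₕ Nₕ²(1 − fₕ)sₕ²/nₕ.
Dept IV: 19398²·(1 − 4773/19398)·2972/4773 = 1.766486 × 10^8.
Dept I: 6757²·(1 − 1670/6757)·4550/1670 = 9.3650604 × 10^7.
Sum = 2.702992 × 10^8.

2.7030 × 10^8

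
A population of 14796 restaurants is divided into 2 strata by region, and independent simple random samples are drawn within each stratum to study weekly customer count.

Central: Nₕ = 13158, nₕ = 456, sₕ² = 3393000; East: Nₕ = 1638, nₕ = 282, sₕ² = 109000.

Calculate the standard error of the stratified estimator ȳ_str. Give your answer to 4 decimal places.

Var(ȳ_str) = Σₕ Wₕ²(1 − fₕ)sₕ²/nₕ with Wₕ = Nₕ/N, N = 14796.
Central: Wₕ = 0.88929440; term = 0.88929440²·(1 − 0.03465572)·3393000/456 = 5680.5758.
East: Wₕ = 0.11070560; term = 0.11070560²·(1 − 0.17216117)·109000/282 = 3.9215913.
Sum = 5684.4974.
SE = √(5684.4974) = 75.3956.

75.3956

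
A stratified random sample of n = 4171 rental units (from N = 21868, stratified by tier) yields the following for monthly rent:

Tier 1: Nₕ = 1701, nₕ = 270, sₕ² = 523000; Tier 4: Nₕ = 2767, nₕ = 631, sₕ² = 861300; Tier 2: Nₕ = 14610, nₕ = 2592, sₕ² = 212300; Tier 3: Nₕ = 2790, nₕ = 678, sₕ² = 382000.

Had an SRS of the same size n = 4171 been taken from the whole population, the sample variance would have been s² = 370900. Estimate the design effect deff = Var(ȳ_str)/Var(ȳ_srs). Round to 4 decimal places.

Var(ȳ_str) = Σ Wₕ²(1−fₕ)sₕ²/nₕ with Wₕ = Nₕ/21868:
  Tier 1: (1701/21868)²·(1−270/1701)·523000/270 = 9.8597009
  Tier 4: (2767/21868)²·(1−631/2767)·861300/631 = 16.870089
  Tier 2: (14610/21868)²·(1−2592/14610)·212300/2592 = 30.073175
  Tier 3: (2790/21868)²·(1−678/2790)·382000/678 = 6.9424643
  → Var(ȳ_str) = 63.745429.
Var(ȳ_srs) = (1 − 4171/21868)·370900/4171 = 71.962663.
deff = 63.745429 / 71.962663 = 0.8858.

0.8858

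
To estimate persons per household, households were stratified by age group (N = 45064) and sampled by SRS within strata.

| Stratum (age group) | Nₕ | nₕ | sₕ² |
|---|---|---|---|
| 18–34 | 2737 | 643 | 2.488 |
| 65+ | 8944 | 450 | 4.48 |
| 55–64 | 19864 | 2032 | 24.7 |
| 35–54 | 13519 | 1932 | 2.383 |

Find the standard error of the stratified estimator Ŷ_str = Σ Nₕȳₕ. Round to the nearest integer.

2297

Var(Ŷ_str) = Σₕ Nₕ²(1 − fₕ)sₕ²/nₕ.
18–34: 2737²·(1 − 643/2737)·2.488/643 = 22176.391.
65+: 8944²·(1 − 450/8944)·4.48/450 = 756326.9.
55–64: 19864²·(1 − 2032/19864)·24.7/2032 = 4.3056628 × 10^6.
35–54: 13519²·(1 − 1932/13519)·2.383/1932 = 193211.29.
Sum = 5.2773774 × 10^6.
SE = √(5.2773774 × 10^6) = 2297.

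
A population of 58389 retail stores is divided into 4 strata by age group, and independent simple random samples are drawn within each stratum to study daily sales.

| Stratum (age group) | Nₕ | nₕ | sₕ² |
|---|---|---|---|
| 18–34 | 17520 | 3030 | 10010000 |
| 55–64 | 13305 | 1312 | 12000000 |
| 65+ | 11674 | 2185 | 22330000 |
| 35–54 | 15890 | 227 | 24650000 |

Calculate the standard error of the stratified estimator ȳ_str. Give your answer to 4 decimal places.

Var(ȳ_str) = Σₕ Wₕ²(1 − fₕ)sₕ²/nₕ with Wₕ = Nₕ/N, N = 58389.
18–34: Wₕ = 0.30005652; term = 0.30005652²·(1 − 0.17294521)·10010000/3030 = 245.99816.
55–64: Wₕ = 0.22786826; term = 0.22786826²·(1 − 0.09860955)·12000000/1312 = 428.08307.
65+: Wₕ = 0.19993492; term = 0.19993492²·(1 − 0.18716807)·22330000/2185 = 332.05907.
35–54: Wₕ = 0.27214030; term = 0.27214030²·(1 − 0.01428571)·24650000/227 = 7927.3464.
Sum = 8933.4867.
SE = √(8933.4867) = 94.5171.

94.5171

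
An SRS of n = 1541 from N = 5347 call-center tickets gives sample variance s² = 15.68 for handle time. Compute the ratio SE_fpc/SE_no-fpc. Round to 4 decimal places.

0.8437

f = n/N = 1541/5347 = 0.28819899.
SE_no-fpc = √(s²/n) = 0.10087225; SE_fpc = √((1−f)s²/n) = 0.085104203.
Ratio = √(1−f) = 0.84368300.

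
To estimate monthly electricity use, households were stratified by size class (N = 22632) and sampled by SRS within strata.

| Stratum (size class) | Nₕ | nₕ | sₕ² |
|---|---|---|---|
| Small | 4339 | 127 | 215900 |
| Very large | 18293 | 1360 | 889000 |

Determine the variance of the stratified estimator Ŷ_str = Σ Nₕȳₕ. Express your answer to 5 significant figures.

Var(Ŷ_str) = Σₕ Nₕ²(1 − fₕ)sₕ²/nₕ.
Small: 4339²·(1 − 127/4339)·215900/127 = 3.1068976 × 10^10.
Very large: 18293²·(1 − 1360/18293)·889000/1360 = 2.024798 × 10^11.
Sum = 2.3354878 × 10^11.

2.3355 × 10^11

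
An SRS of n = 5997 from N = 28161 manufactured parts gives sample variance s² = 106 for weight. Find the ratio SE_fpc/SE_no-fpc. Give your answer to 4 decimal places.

0.8872

f = n/N = 5997/28161 = 0.21295409.
SE_no-fpc = √(s²/n) = 0.13294926; SE_fpc = √((1−f)s²/n) = 0.11794674.
Ratio = √(1−f) = 0.88715608.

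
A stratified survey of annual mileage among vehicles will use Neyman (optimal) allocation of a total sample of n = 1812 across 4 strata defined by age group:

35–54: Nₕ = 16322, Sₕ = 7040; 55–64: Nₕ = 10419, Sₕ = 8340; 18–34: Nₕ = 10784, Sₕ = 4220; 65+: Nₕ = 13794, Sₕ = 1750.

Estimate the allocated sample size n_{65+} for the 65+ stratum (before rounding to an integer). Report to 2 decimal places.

Neyman allocation: nₕ = n·NₕSₕ / Σⱼ NⱼSⱼ.
Σ NⱼSⱼ = 16322·7040 + 10419·8340 + 10784·4220 + 13794·1750 = 2.7144932 × 10^8.
n_{65+} = 1812·13794·1750 / (2.7144932 × 10^8) = 161.14.

161.14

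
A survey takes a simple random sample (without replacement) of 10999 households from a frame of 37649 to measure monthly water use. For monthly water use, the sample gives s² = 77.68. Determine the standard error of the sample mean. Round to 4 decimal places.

Under SRS without replacement, Var(ȳ) = (1 − f)·s²/n with f = n/N = 10999/37649 = 0.29214587.
Var(ȳ) = (1 − 0.29214587)·77.68/10999 = 0.70785413·0.0070624602 = 0.0049991916.
SE(ȳ) = √(0.0049991916) = 0.0707.

0.0707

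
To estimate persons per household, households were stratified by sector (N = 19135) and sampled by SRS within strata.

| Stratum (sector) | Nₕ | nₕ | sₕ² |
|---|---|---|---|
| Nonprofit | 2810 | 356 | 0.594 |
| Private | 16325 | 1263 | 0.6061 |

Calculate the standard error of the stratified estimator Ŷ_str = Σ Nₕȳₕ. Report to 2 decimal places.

359.87

Var(Ŷ_str) = Σₕ Nₕ²(1 − fₕ)sₕ²/nₕ.
Nonprofit: 2810²·(1 − 356/2810)·0.594/356 = 11505.813.
Private: 16325²·(1 − 1263/16325)·0.6061/1263 = 117998.58.
Sum = 129504.39.
SE = √(129504.39) = 359.87.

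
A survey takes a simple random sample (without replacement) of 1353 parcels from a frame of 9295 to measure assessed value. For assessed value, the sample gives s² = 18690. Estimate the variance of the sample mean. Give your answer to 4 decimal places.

11.8030

Under SRS without replacement, Var(ȳ) = (1 − f)·s²/n with f = n/N = 1353/9295 = 0.14556213.
Var(ȳ) = (1 − 0.14556213)·18690/1353 = 0.85443787·13.813747 = 11.802989.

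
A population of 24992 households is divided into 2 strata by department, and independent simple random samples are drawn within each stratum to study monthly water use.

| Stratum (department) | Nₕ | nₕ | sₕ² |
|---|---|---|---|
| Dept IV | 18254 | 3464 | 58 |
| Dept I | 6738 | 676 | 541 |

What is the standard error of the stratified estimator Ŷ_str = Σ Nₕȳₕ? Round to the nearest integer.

6100

Var(Ŷ_str) = Σₕ Nₕ²(1 − fₕ)sₕ²/nₕ.
Dept IV: 18254²·(1 − 3464/18254)·58/3464 = 4.5203944 × 10^6.
Dept I: 6738²·(1 − 676/6738)·541/676 = 3.2688689 × 10^7.
Sum = 3.7209083 × 10^7.
SE = √(3.7209083 × 10^7) = 6100.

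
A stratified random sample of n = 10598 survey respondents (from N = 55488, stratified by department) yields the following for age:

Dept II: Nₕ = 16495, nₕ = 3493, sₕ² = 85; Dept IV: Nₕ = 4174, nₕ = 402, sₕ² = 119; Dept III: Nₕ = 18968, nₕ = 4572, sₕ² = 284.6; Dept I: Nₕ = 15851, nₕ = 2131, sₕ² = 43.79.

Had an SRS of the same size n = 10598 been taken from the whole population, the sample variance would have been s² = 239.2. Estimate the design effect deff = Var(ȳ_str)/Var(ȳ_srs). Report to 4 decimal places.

Var(ȳ_str) = Σ Wₕ²(1−fₕ)sₕ²/nₕ with Wₕ = Nₕ/55488:
  Dept II: (16495/55488)²·(1−3493/16495)·85/3493 = 0.0016950585
  Dept IV: (4174/55488)²·(1−402/4174)·119/402 = 0.0015137247
  Dept III: (18968/55488)²·(1−4572/18968)·284.6/4572 = 0.005520697
  Dept I: (15851/55488)²·(1−2131/15851)·43.79/2131 = 0.0014514569
  → Var(ȳ_str) = 0.010180937.
Var(ȳ_srs) = (1 − 10598/55488)·239.2/10598 = 0.018259454.
deff = 0.010180937 / 0.018259454 = 0.5576.

0.5576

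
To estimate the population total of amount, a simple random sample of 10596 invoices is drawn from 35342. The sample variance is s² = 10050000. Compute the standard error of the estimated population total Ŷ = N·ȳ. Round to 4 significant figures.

Var(Ŷ) = N²·Var(ȳ) = N²·(1 − n/N)·s²/n.
f = 10596/35342 = 0.29981325; Var(ȳ) = 0.70018675·10050000/10596 = 664.10691.
Var(Ŷ) = 35342² · 664.10691 = 8.2950736 × 10^11.
SE(Ŷ) = √(8.2950736 × 10^11) = 910800.

910800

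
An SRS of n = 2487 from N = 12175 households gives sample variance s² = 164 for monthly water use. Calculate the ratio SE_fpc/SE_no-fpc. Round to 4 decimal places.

f = n/N = 2487/12175 = 0.20427105.
SE_no-fpc = √(s²/n) = 0.2567935; SE_fpc = √((1−f)s²/n) = 0.22906915.
Ratio = √(1−f) = 0.89203641.

0.8920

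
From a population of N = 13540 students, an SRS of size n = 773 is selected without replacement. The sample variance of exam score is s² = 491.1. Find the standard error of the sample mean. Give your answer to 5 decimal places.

0.77398

Under SRS without replacement, Var(ȳ) = (1 − f)·s²/n with f = n/N = 773/13540 = 0.05709010.
Var(ȳ) = (1 − 0.05709010)·491.1/773 = 0.94290990·0.63531695 = 0.59904664.
SE(ȳ) = √(0.59904664) = 0.77398.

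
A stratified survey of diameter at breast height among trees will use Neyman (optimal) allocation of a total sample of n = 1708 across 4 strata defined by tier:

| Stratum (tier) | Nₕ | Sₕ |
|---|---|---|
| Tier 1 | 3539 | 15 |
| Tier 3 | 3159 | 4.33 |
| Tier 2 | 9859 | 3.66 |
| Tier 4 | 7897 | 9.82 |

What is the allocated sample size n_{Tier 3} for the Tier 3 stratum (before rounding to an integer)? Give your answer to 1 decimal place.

Neyman allocation: nₕ = n·NₕSₕ / Σⱼ NⱼSⱼ.
Σ NⱼSⱼ = 3539·15 + 3159·4.33 + 9859·3.66 + 7897·9.82 = 180395.95.
n_{Tier 3} = 1708·3159·4.33 / 180395.95 = 129.5.

129.5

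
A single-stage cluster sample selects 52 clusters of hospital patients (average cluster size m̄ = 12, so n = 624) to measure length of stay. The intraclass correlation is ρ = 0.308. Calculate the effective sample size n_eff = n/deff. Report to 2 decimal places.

deff = 1 + (12 − 1)·0.308 = 1 + 3.388 = 4.388.
n_eff = 624 / 4.388 = 142.21.

142.21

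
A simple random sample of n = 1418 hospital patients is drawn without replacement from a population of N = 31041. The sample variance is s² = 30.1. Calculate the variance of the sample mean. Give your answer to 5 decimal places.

Under SRS without replacement, Var(ȳ) = (1 − f)·s²/n with f = n/N = 1418/31041 = 0.04568152.
Var(ȳ) = (1 − 0.04568152)·30.1/1418 = 0.95431848·0.02122708 = 0.020257395.

0.02026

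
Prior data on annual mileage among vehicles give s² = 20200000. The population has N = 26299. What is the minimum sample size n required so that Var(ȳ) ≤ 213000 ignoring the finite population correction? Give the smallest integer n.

Without fpc, n₀ = s²/D = 20200000/213000 = 94.8357.
Rounding up, n = 95.

95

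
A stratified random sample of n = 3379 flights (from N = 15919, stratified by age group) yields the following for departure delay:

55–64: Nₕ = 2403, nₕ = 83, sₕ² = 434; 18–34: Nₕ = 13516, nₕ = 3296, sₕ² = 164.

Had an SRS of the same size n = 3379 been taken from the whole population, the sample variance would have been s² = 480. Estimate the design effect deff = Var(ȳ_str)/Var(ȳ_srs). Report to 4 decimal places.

1.2704

Var(ȳ_str) = Σ Wₕ²(1−fₕ)sₕ²/nₕ with Wₕ = Nₕ/15919:
  55–64: (2403/15919)²·(1−83/2403)·434/83 = 0.11503284
  18–34: (13516/15919)²·(1−3296/13516)·164/3296 = 0.027122153
  → Var(ȳ_str) = 0.14215499.
Var(ȳ_srs) = (1 − 3379/15919)·480/3379 = 0.11190121.
deff = 0.14215499 / 0.11190121 = 1.2704.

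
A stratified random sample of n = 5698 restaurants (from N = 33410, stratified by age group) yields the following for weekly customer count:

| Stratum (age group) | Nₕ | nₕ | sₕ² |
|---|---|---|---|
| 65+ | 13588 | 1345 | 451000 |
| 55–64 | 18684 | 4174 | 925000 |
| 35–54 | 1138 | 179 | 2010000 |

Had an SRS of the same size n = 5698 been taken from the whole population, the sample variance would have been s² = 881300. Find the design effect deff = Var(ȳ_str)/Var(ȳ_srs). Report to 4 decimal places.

0.8947

Var(ȳ_str) = Σ Wₕ²(1−fₕ)sₕ²/nₕ with Wₕ = Nₕ/33410:
  65+: (13588/33410)²·(1−1345/13588)·451000/1345 = 49.974067
  55–64: (18684/33410)²·(1−4174/18684)·925000/4174 = 53.823707
  35–54: (1138/33410)²·(1−179/1138)·2010000/179 = 10.978701
  → Var(ȳ_str) = 114.77648.
Var(ȳ_srs) = (1 − 5698/33410)·881300/5698 = 128.28997.
deff = 114.77648 / 128.28997 = 0.8947.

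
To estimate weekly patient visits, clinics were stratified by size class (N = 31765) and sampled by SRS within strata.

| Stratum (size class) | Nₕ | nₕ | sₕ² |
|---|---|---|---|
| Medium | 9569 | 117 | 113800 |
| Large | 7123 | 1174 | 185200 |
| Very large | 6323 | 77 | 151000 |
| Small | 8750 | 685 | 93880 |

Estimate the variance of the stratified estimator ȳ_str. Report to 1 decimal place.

180.2

Var(ȳ_str) = Σₕ Wₕ²(1 − fₕ)sₕ²/nₕ with Wₕ = Nₕ/N, N = 31765.
Medium: Wₕ = 0.30124351; term = 0.30124351²·(1 − 0.01222698)·113800/117 = 87.186441.
Large: Wₕ = 0.22424052; term = 0.22424052²·(1 − 0.16481819)·185200/1174 = 6.624942.
Very large: Wₕ = 0.19905556; term = 0.19905556²·(1 − 0.01217776)·151000/77 = 76.756235.
Small: Wₕ = 0.27546041; term = 0.27546041²·(1 − 0.07828571)·93880/685 = 9.5851125.
Sum = 180.15273.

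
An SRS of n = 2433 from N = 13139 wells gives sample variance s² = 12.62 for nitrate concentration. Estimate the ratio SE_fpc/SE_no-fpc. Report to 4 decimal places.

f = n/N = 2433/13139 = 0.18517391.
SE_no-fpc = √(s²/n) = 0.072020913; SE_fpc = √((1−f)s²/n) = 0.065011635.
Ratio = √(1−f) = 0.90267718.

0.9027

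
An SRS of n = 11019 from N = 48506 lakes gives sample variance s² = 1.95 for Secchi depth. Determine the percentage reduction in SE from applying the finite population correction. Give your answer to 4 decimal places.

12.0891

f = n/N = 11019/48506 = 0.22716777.
SE_no-fpc = √(s²/n) = 0.013302897; SE_fpc = √((1−f)s²/n) = 0.011694693.
Ratio = √(1−f) = 0.87910877. Reduction = 100·(1 − 0.87910877) = 12.0891%.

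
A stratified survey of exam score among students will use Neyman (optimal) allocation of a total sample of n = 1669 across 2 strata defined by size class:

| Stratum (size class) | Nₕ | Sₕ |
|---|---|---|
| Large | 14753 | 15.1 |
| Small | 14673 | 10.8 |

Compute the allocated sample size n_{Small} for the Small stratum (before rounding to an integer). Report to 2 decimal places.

Neyman allocation: nₕ = n·NₕSₕ / Σⱼ NⱼSⱼ.
Σ NⱼSⱼ = 14753·15.1 + 14673·10.8 = 381238.7.
n_{Small} = 1669·14673·10.8 / 381238.7 = 693.75.

693.75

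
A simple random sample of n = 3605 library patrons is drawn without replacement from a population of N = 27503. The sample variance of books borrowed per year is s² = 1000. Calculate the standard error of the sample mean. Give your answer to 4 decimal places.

0.4910

Under SRS without replacement, Var(ȳ) = (1 − f)·s²/n with f = n/N = 3605/27503 = 0.13107661.
Var(ȳ) = (1 − 0.13107661)·1000/3605 = 0.86892339·0.27739251 = 0.24103284.
SE(ȳ) = √(0.24103284) = 0.4910.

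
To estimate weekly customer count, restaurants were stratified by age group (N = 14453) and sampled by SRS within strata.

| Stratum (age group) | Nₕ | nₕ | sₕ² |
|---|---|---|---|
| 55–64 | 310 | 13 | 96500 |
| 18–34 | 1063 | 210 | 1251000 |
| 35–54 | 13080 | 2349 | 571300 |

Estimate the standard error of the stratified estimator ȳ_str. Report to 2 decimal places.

13.88

Var(ȳ_str) = Σₕ Wₕ²(1 − fₕ)sₕ²/nₕ with Wₕ = Nₕ/N, N = 14453.
55–64: Wₕ = 0.02144883; term = 0.02144883²·(1 − 0.04193548)·96500/13 = 3.2717951.
18–34: Wₕ = 0.07354874; term = 0.07354874²·(1 − 0.19755409)·1251000/210 = 25.858558.
35–54: Wₕ = 0.90500242; term = 0.90500242²·(1 − 0.17958716)·571300/2349 = 163.42299.
Sum = 192.55334.
SE = √(192.55334) = 13.88.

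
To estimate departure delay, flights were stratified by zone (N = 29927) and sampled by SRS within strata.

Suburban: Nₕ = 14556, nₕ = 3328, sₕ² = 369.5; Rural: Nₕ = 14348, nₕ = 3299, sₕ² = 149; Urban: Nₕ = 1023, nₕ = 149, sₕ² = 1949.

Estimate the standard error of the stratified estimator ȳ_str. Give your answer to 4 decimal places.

0.2033

Var(ȳ_str) = Σₕ Wₕ²(1 − fₕ)sₕ²/nₕ with Wₕ = Nₕ/N, N = 29927.
Suburban: Wₕ = 0.48638353; term = 0.48638353²·(1 − 0.22863424)·369.5/3328 = 0.020260456.
Rural: Wₕ = 0.47943329; term = 0.47943329²·(1 − 0.22992752)·149/3299 = 0.0079945114.
Urban: Wₕ = 0.03418318; term = 0.03418318²·(1 − 0.14565005)·1949/149 = 0.013058289.
Sum = 0.041313256.
SE = √(0.041313256) = 0.2033.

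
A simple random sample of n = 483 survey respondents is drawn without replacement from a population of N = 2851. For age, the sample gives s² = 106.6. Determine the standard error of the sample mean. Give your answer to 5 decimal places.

0.42815

Under SRS without replacement, Var(ȳ) = (1 − f)·s²/n with f = n/N = 483/2851 = 0.16941424.
Var(ȳ) = (1 − 0.16941424)·106.6/483 = 0.83058576·0.22070393 = 0.18331354.
SE(ȳ) = √(0.18331354) = 0.42815.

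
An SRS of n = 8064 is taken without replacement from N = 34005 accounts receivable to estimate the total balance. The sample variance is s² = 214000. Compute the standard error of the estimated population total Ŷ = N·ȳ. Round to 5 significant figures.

Var(Ŷ) = N²·Var(ȳ) = N²·(1 − n/N)·s²/n.
f = 8064/34005 = 0.23714160; Var(ȳ) = 0.76285840·214000/8064 = 20.244506.
Var(Ŷ) = 34005² · 20.244506 = 2.3409533 × 10^10.
SE(Ŷ) = √(2.3409533 × 10^10) = 153000.

153000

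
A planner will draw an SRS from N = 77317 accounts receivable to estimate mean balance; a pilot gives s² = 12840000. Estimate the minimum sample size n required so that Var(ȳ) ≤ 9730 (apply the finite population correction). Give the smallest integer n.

1298

Without fpc, n₀ = s²/D = 12840000/9730 = 1319.6300.
With fpc, (1 − n/N)·s²/n ≤ D requires n ≥ n₀/(1 + n₀/N) = 1319.6300/(1 + 1319.6300/77317) = 1297.4848.
Rounding up, n = 1298.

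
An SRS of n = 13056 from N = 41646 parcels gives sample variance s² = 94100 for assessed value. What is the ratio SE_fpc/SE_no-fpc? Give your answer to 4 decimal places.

f = n/N = 13056/41646 = 0.31349950.
SE_no-fpc = √(s²/n) = 2.6846628; SE_fpc = √((1−f)s²/n) = 2.2243861.
Ratio = √(1−f) = 0.82855326.

0.8286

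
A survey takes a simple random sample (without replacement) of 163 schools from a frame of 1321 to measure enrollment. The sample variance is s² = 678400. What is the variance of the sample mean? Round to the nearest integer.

3648

Under SRS without replacement, Var(ȳ) = (1 − f)·s²/n with f = n/N = 163/1321 = 0.12339137.
Var(ȳ) = (1 − 0.12339137)·678400/163 = 0.87660863·4161.9632 = 3648.4128.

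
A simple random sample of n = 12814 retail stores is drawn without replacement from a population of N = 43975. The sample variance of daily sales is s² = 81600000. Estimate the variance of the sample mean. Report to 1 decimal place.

Under SRS without replacement, Var(ȳ) = (1 − f)·s²/n with f = n/N = 12814/43975 = 0.29139284.
Var(ȳ) = (1 − 0.29139284)·81600000/12814 = 0.70860716·6368.035 = 4512.4352.

4512.4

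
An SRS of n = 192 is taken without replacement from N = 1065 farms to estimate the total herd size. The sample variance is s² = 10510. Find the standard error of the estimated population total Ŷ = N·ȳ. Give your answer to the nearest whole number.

7134

Var(Ŷ) = N²·Var(ȳ) = N²·(1 − n/N)·s²/n.
f = 192/1065 = 0.18028169; Var(ȳ) = 0.81971831·10510/192 = 44.871039.
Var(Ŷ) = 1065² · 44.871039 = 5.0893854 × 10^7.
SE(Ŷ) = √(5.0893854 × 10^7) = 7134.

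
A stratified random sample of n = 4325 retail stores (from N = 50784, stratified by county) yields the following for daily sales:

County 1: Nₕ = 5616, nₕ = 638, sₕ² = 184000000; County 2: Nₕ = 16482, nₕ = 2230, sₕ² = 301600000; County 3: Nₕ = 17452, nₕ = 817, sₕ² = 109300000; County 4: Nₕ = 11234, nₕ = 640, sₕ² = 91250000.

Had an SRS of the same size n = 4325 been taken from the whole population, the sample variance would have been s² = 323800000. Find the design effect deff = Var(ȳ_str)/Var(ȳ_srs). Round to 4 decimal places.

Var(ȳ_str) = Σ Wₕ²(1−fₕ)sₕ²/nₕ with Wₕ = Nₕ/50784:
  County 1: (5616/50784)²·(1−638/5616)·184000000/638 = 3126.2617
  County 2: (16482/50784)²·(1−2230/16482)·301600000/2230 = 12318.516
  County 3: (17452/50784)²·(1−817/17452)·109300000/817 = 15059.561
  County 4: (11234/50784)²·(1−640/11234)·91250000/640 = 6579.5089
  → Var(ȳ_str) = 37083.848.
Var(ȳ_srs) = (1 − 4325/50784)·323800000/4325 = 68491.028.
deff = 37083.848 / 68491.028 = 0.5414.

0.5414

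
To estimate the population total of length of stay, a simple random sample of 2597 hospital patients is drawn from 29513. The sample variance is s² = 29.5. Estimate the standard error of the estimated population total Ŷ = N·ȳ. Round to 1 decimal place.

3003.9

Var(Ŷ) = N²·Var(ȳ) = N²·(1 − n/N)·s²/n.
f = 2597/29513 = 0.08799512; Var(ȳ) = 0.91200488·29.5/2597 = 0.010359701.
Var(Ŷ) = 29513² · 0.010359701 = 9.0234774 × 10^6.
SE(Ŷ) = √(9.0234774 × 10^6) = 3003.9.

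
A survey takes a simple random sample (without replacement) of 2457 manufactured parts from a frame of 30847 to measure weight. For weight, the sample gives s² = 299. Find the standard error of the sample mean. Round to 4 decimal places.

0.3347

Under SRS without replacement, Var(ȳ) = (1 − f)·s²/n with f = n/N = 2457/30847 = 0.07965118.
Var(ȳ) = (1 − 0.07965118)·299/2457 = 0.92034882·0.12169312 = 0.11200012.
SE(ȳ) = √(0.11200012) = 0.3347.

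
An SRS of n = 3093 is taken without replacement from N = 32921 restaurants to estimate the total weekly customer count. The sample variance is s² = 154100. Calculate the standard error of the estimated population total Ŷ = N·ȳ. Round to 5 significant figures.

Var(Ŷ) = N²·Var(ȳ) = N²·(1 − n/N)·s²/n.
f = 3093/32921 = 0.09395219; Var(ȳ) = 0.90604781·154100/3093 = 45.141276.
Var(Ŷ) = 32921² · 45.141276 = 4.8923765 × 10^10.
SE(Ŷ) = √(4.8923765 × 10^10) = 221190.

221190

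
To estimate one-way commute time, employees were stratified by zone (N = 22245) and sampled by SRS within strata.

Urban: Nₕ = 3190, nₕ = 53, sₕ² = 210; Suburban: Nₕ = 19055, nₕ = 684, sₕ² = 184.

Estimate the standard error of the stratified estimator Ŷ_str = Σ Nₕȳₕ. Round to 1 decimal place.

Var(Ŷ_str) = Σₕ Nₕ²(1 − fₕ)sₕ²/nₕ.
Urban: 3190²·(1 − 53/3190)·210/53 = 3.9650496 × 10^7.
Suburban: 19055²·(1 − 684/19055)·184/684 = 9.4168027 × 10^7.
Sum = 1.3381852 × 10^8.
SE = √(1.3381852 × 10^8) = 11568.0.

11568.0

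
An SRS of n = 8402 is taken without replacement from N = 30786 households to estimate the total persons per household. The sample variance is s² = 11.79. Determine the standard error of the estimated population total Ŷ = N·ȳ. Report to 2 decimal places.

983.36

Var(Ŷ) = N²·Var(ȳ) = N²·(1 − n/N)·s²/n.
f = 8402/30786 = 0.27291626; Var(ȳ) = 0.72708374·11.79/8402 = 0.001020271.
Var(Ŷ) = 30786² · 0.001020271 = 966990.2.
SE(Ŷ) = √(966990.2) = 983.36.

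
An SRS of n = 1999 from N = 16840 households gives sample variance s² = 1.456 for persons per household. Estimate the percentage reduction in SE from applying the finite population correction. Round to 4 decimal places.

f = n/N = 1999/16840 = 0.11870546.
SE_no-fpc = √(s²/n) = 0.026988223; SE_fpc = √((1−f)s²/n) = 0.025335812.
Ratio = √(1−f) = 0.93877289. Reduction = 100·(1 − 0.93877289) = 6.1227%.

6.1227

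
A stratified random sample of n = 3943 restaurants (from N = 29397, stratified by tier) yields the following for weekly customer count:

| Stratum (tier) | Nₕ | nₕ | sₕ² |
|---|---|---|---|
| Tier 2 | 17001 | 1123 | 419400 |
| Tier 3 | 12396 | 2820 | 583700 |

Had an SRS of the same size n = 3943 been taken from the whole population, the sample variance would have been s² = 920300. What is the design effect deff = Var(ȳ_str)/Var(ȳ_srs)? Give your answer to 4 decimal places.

0.7179

Var(ȳ_str) = Σ Wₕ²(1−fₕ)sₕ²/nₕ with Wₕ = Nₕ/29397:
  Tier 2: (17001/29397)²·(1−1123/17001)·419400/1123 = 116.65757
  Tier 3: (12396/29397)²·(1−2820/12396)·583700/2820 = 28.431532
  → Var(ȳ_str) = 145.0891.
Var(ȳ_srs) = (1 − 3943/29397)·920300/3943 = 202.09505.
deff = 145.0891 / 202.09505 = 0.7179.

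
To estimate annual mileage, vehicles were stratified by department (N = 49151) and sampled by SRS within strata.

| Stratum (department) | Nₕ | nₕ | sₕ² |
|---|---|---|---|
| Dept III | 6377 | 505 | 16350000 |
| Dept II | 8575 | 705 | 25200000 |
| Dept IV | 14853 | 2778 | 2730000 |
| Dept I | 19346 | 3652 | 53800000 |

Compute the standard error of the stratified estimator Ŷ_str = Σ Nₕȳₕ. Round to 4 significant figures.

Var(Ŷ_str) = Σₕ Nₕ²(1 − fₕ)sₕ²/nₕ.
Dept III: 6377²·(1 − 505/6377)·16350000/505 = 1.2123523 × 10^12.
Dept II: 8575²·(1 − 705/8575)·25200000/705 = 2.4122387 × 10^12.
Dept IV: 14853²·(1 − 2778/14853)·2730000/2778 = 1.7625106 × 10^11.
Dept I: 19346²·(1 − 3652/19346)·53800000/3652 = 4.4727677 × 10^12.
Sum = 8.2736098 × 10^12.
SE = √(8.2736098 × 10^12) = 2.876 × 10^6.

2.876 × 10^6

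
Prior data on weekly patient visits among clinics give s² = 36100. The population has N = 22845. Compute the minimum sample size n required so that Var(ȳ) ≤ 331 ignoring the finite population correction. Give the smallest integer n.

Without fpc, n₀ = s²/D = 36100/331 = 109.0634.
Rounding up, n = 110.

110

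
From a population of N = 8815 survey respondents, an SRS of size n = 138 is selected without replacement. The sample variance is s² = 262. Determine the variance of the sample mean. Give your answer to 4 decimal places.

1.8688

Under SRS without replacement, Var(ȳ) = (1 − f)·s²/n with f = n/N = 138/8815 = 0.01565513.
Var(ȳ) = (1 − 0.01565513)·262/138 = 0.98434487·1.8985507 = 1.8688287.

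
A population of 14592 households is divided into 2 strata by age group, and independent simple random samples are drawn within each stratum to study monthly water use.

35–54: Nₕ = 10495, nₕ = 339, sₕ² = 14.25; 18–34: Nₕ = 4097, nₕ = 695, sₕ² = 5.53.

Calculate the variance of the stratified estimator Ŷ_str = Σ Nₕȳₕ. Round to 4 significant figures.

4.591 × 10^6

Var(Ŷ_str) = Σₕ Nₕ²(1 − fₕ)sₕ²/nₕ.
35–54: 10495²·(1 − 339/10495)·14.25/339 = 4.4804362 × 10^6.
18–34: 4097²·(1 − 695/4097)·5.53/695 = 110902.31.
Sum = 4.5913385 × 10^6.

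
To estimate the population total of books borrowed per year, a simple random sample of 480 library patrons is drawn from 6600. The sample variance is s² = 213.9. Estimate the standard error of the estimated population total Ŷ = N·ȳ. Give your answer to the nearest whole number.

4243

Var(Ŷ) = N²·Var(ȳ) = N²·(1 − n/N)·s²/n.
f = 480/6600 = 0.07272727; Var(ȳ) = 0.92727273·213.9/480 = 0.41321591.
Var(Ŷ) = 6600² · 0.41321591 = 1.7999685 × 10^7.
SE(Ŷ) = √(1.7999685 × 10^7) = 4243.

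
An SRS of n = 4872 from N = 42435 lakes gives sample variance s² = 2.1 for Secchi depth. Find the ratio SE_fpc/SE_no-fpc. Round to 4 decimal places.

f = n/N = 4872/42435 = 0.11481089.
SE_no-fpc = √(s²/n) = 0.02076137; SE_fpc = √((1−f)s²/n) = 0.019533229.
Ratio = √(1−f) = 0.94084489.

0.9408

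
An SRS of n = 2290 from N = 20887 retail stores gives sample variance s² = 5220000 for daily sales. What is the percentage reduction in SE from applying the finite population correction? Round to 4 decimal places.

5.6410

f = n/N = 2290/20887 = 0.10963757.
SE_no-fpc = √(s²/n) = 47.743858; SE_fpc = √((1−f)s²/n) = 45.050636.
Ratio = √(1−f) = 0.94359018. Reduction = 100·(1 − 0.94359018) = 5.6410%.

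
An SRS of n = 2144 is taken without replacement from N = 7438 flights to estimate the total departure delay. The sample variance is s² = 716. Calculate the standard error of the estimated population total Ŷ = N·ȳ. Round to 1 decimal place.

3626.3

Var(Ŷ) = N²·Var(ȳ) = N²·(1 − n/N)·s²/n.
f = 2144/7438 = 0.28824953; Var(ȳ) = 0.71175047·716/2144 = 0.23769279.
Var(Ŷ) = 7438² · 0.23769279 = 1.3150079 × 10^7.
SE(Ŷ) = √(1.3150079 × 10^7) = 3626.3.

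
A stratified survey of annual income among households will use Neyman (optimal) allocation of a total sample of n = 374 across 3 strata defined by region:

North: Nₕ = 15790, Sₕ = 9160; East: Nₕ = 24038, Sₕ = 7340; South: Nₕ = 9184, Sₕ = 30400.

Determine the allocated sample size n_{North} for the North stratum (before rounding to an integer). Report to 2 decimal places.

90.12

Neyman allocation: nₕ = n·NₕSₕ / Σⱼ NⱼSⱼ.
Σ NⱼSⱼ = 15790·9160 + 24038·7340 + 9184·30400 = 6.0026892 × 10^8.
n_{North} = 374·15790·9160 / (6.0026892 × 10^8) = 90.12.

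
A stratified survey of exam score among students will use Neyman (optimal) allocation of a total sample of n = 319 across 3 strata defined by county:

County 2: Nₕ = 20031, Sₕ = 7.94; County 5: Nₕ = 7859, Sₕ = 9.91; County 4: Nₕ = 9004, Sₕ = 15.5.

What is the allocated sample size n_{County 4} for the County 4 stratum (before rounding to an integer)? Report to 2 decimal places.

Neyman allocation: nₕ = n·NₕSₕ / Σⱼ NⱼSⱼ.
Σ NⱼSⱼ = 20031·7.94 + 7859·9.91 + 9004·15.5 = 376490.83.
n_{County 4} = 319·9004·15.5 / 376490.83 = 118.25.

118.25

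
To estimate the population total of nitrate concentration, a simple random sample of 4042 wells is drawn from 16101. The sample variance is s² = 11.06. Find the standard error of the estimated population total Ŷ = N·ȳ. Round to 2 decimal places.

Var(Ŷ) = N²·Var(ȳ) = N²·(1 − n/N)·s²/n.
f = 4042/16101 = 0.25104031; Var(ȳ) = 0.74895969·11.06/4042 = 0.0020493553.
Var(Ŷ) = 16101² · 0.0020493553 = 531279.38.
SE(Ŷ) = √(531279.38) = 728.89.

728.89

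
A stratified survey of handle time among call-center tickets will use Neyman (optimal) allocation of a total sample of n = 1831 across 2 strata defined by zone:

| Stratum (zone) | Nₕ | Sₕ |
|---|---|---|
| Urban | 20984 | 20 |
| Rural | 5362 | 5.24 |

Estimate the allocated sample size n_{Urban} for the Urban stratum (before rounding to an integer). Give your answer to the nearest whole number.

Neyman allocation: nₕ = n·NₕSₕ / Σⱼ NⱼSⱼ.
Σ NⱼSⱼ = 20984·20 + 5362·5.24 = 447776.88.
n_{Urban} = 1831·20984·20 / 447776.88 = 1716.

1716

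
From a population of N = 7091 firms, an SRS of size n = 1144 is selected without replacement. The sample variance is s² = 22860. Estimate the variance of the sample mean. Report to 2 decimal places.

16.76

Under SRS without replacement, Var(ȳ) = (1 − f)·s²/n with f = n/N = 1144/7091 = 0.16133126.
Var(ȳ) = (1 − 0.16133126)·22860/1144 = 0.83866874·19.982517 = 16.758713.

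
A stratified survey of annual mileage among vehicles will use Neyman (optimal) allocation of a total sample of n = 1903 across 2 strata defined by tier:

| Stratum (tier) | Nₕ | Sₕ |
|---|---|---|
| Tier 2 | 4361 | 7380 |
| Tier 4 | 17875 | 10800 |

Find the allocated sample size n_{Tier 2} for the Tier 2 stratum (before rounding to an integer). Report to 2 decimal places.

Neyman allocation: nₕ = n·NₕSₕ / Σⱼ NⱼSⱼ.
Σ NⱼSⱼ = 4361·7380 + 17875·10800 = 2.2523418 × 10^8.
n_{Tier 2} = 1903·4361·7380 / (2.2523418 × 10^8) = 271.92.

271.92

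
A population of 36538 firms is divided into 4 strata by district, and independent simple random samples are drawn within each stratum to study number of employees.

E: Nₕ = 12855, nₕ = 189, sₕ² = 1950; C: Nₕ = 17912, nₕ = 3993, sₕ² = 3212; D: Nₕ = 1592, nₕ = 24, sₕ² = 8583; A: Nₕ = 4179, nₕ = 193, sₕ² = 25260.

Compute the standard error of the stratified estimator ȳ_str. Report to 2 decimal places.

1.93

Var(ȳ_str) = Σₕ Wₕ²(1 − fₕ)sₕ²/nₕ with Wₕ = Nₕ/N, N = 36538.
E: Wₕ = 0.35182550; term = 0.35182550²·(1 − 0.01470245)·1950/189 = 1.2583308.
C: Wₕ = 0.49022935; term = 0.49022935²·(1 − 0.22292318)·3212/3993 = 0.15022382.
D: Wₕ = 0.04357108; term = 0.04357108²·(1 − 0.01507538)·8583/24 = 0.66869404.
A: Wₕ = 0.11437408; term = 0.11437408²·(1 − 0.04618330)·25260/193 = 1.6330375.
Sum = 3.7102862.
SE = √(3.7102862) = 1.93.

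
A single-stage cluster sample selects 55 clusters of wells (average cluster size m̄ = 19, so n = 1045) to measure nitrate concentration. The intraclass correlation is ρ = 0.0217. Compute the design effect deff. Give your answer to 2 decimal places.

1.39

deff = 1 + (19 − 1)·0.0217 = 1 + 0.3906 = 1.3906.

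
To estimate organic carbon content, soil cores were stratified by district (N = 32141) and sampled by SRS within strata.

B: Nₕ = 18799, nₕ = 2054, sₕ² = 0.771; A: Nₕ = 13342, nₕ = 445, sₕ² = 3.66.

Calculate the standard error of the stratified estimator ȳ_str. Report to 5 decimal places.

Var(ȳ_str) = Σₕ Wₕ²(1 − fₕ)sₕ²/nₕ with Wₕ = Nₕ/N, N = 32141.
B: Wₕ = 0.58489157; term = 0.58489157²·(1 − 0.10926113)·0.771/2054 = 1.1438131 × 10^-4.
A: Wₕ = 0.41510843; term = 0.41510843²·(1 − 0.03335332)·3.66/445 = 0.0013699728.
Sum = 0.0014843541.
SE = √(0.0014843541) = 0.03853.

0.03853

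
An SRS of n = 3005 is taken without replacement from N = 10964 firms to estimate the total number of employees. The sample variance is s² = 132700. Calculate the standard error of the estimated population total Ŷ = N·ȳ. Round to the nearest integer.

Var(Ŷ) = N²·Var(ȳ) = N²·(1 − n/N)·s²/n.
f = 3005/10964 = 0.27407880; Var(ȳ) = 0.72592120·132700/3005 = 32.056487.
Var(Ŷ) = 10964² · 32.056487 = 3.8534877 × 10^9.
SE(Ŷ) = √(3.8534877 × 10^9) = 62076.

62076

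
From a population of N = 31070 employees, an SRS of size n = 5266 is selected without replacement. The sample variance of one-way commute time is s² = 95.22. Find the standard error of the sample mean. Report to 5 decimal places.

Under SRS without replacement, Var(ȳ) = (1 − f)·s²/n with f = n/N = 5266/31070 = 0.16948825.
Var(ȳ) = (1 − 0.16948825)·95.22/5266 = 0.83051175·0.018082036 = 0.015017343.
SE(ȳ) = √(0.015017343) = 0.12255.

0.12255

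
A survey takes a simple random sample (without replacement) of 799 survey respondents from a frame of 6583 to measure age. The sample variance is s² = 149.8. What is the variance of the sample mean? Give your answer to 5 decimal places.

Under SRS without replacement, Var(ȳ) = (1 − f)·s²/n with f = n/N = 799/6583 = 0.12137323.
Var(ȳ) = (1 − 0.12137323)·149.8/799 = 0.87862677·0.18748436 = 0.16472877.

0.16473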